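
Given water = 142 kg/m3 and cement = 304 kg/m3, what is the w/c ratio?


w/c = water / cement
w/c = 142 / 304 = 0.467

0.467


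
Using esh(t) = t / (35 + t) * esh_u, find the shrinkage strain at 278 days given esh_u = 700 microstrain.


esh(278) = 278 / (35 + 278) * 700
= 278 / 313 * 700
= 621.7 microstrain

621.7


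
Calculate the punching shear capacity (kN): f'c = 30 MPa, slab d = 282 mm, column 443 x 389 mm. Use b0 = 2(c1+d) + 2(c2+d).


b0 = 2*(443 + 282) + 2*(389 + 282) = 2792 mm
Vc = 0.33 * sqrt(30) * 2792 * 282 / 1000
= 1423.11 kN

1423.11


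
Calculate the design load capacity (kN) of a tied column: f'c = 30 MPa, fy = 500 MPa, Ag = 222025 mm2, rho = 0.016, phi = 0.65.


Ast = rho * Ag = 0.016 * 222025 = 3552.4 mm2
phi*Pn = 0.65 * 0.80 * (0.85 * 30 * (222025 - 3552.4) + 500 * 3552.4) / 1000
= 3820.57 kN

3820.57


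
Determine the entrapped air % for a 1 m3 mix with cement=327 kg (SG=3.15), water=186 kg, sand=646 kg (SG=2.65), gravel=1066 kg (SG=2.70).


Vol cement = 327 / (3.15 * 1000) = 0.10381 m3
Vol water = 186 / 1000 = 0.186 m3
Vol sand = 646 / (2.65 * 1000) = 0.243774 m3
Vol gravel = 1066 / (2.70 * 1000) = 0.394815 m3
Total solid + water volume = 0.928398 m3
Air = (1 - 0.928398) * 100 = 7.16%

7.16


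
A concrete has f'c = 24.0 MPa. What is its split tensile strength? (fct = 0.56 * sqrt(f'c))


fct = 0.56 * sqrt(24.0)
= 0.56 * 4.899
= 2.743 MPa

2.743


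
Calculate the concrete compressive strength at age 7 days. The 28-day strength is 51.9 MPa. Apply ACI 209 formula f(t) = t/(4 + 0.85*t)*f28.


f(7) = 7 / (4 + 0.85 * 7) * 51.9
= 7 / 9.95 * 51.9
= 36.51 MPa

36.51


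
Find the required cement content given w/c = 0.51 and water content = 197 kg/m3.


Cement = water / (w/c)
= 197 / 0.51
= 386.3 kg/m3

386.3


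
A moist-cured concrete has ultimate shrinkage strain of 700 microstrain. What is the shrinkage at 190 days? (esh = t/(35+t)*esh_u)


esh(190) = 190 / (35 + 190) * 700
= 190 / 225 * 700
= 591.1 microstrain

591.1


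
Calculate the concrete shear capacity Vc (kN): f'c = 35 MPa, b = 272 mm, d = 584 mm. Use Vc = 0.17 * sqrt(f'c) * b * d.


Vc = 0.17 * sqrt(35) * 272 * 584 / 1000
= 159.76 kN

159.76


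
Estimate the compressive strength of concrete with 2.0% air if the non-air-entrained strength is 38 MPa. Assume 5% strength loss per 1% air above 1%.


Strength loss = (2.0 - 1) * 5 = 5.0%
f'c = 38 * (1 - 5.0/100)
= 36.1 MPa

36.1


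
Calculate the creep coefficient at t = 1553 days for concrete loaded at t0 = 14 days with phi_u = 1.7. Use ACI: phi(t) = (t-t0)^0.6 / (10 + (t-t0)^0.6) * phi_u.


dt = 1553 - 14 = 1539
phi = 1539^0.6 / (10 + 1539^0.6) * 1.7
= 1.515

1.515


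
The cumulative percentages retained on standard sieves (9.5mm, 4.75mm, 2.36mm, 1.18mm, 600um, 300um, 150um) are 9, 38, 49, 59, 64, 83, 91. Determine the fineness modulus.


FM = sum(cumulative % retained) / 100
= 393 / 100
= 3.93

3.93


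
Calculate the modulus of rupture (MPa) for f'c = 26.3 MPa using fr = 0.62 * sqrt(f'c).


fr = 0.62 * sqrt(26.3)
= 3.18 MPa

3.18


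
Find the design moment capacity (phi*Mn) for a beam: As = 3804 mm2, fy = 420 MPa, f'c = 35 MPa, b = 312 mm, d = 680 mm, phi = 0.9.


a = As * fy / (0.85 * f'c * b)
= 3804 * 420 / (0.85 * 35 * 312)
= 172.1267 mm
Mn = As * fy * (d - a/2) / 10^6
= 948.9207 kN-m
phi*Mn = 0.9 * 948.9207 = 854.03 kN-m

854.03


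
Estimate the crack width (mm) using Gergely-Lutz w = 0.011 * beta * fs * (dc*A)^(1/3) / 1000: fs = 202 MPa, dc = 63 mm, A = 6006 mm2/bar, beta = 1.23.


w = 0.011 * beta * fs * (dc * A)^(1/3) / 1000
= 0.011 * 1.23 * 202 * (63 * 6006)^(1/3) / 1000
= 0.198 mm

0.198


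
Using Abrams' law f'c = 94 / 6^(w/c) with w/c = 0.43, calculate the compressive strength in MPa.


f'c = 94 / 6^0.43
= 94 / 2.161
= 43.5 MPa

43.5


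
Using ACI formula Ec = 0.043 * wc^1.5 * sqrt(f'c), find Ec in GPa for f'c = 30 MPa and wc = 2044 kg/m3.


Ec = 0.043 * 2044^1.5 * sqrt(30) / 1000
= 21.76 GPa

21.76


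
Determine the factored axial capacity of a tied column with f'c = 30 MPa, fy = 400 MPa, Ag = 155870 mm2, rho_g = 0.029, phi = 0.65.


Ast = rho * Ag = 0.029 * 155870 = 4520.23 mm2
phi*Pn = 0.65 * 0.80 * (0.85 * 30 * (155870 - 4520.23) + 400 * 4520.23) / 1000
= 2947.11 kN

2947.11


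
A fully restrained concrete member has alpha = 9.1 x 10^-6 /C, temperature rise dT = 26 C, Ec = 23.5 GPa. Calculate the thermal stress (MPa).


sigma = alpha * dT * Ec
= 9.1e-6 * 26 * 23.5 * 1000
= 5.56 MPa

5.56


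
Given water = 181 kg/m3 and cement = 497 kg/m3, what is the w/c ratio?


w/c = water / cement
w/c = 181 / 497 = 0.364

0.364


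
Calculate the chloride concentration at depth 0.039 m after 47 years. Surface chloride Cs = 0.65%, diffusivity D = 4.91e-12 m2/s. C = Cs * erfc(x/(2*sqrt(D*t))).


t_seconds = 47 * 365.25 * 24 * 3600 = 1483207200.0 s
arg = 0.039 / (2 * sqrt(4.91e-12 * 1483207200.0))
= 0.2285
erfc(0.2285) = 0.7466
C = 0.65 * 0.7466 = 0.4853%

0.4853


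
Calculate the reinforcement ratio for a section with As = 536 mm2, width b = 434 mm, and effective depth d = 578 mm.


rho = As / (b * d)
= 536 / (434 * 578)
= 0.0021

0.0021


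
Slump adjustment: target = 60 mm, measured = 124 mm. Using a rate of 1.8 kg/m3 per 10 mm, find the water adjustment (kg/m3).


Difference = 60 - 124 = -64 mm
Water adjustment = -64 * 1.8 / 10 = -11.5 kg/m3

-11.5


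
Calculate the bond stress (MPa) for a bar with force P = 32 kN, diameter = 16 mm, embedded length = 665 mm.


u = P / (pi * db * ld)
= 32 * 1000 / (pi * 16 * 665)
= 0.957 MPa

0.957


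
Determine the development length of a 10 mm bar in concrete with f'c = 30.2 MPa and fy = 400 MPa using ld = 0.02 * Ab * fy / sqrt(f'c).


Ab = pi * 10^2 / 4 = 78.54 mm2
ld = 0.02 * 78.54 * 400 / sqrt(30.2)
= 114.3 mm

114.3


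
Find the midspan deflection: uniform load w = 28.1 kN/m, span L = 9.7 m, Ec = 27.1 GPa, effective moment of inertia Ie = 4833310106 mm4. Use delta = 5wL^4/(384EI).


Convert: L = 9.7 m = 9700 mm, Ec = 27.1 GPa = 27100 MPa
delta = 5 * 28.1 * 9700^4 / (384 * 27100 * 4833310106)
= 24.73 mm

24.73


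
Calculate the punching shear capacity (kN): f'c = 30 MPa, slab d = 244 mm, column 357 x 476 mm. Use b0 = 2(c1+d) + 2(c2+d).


b0 = 2*(357 + 244) + 2*(476 + 244) = 2642 mm
Vc = 0.33 * sqrt(30) * 2642 * 244 / 1000
= 1165.19 kN

1165.19


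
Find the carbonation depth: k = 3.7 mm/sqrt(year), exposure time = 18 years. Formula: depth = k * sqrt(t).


depth = k * sqrt(t)
= 3.7 * sqrt(18)
= 15.7 mm

15.7


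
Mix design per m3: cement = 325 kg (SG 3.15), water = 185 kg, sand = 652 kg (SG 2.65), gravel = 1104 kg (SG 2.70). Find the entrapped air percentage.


Vol cement = 325 / (3.15 * 1000) = 0.103175 m3
Vol water = 185 / 1000 = 0.185 m3
Vol sand = 652 / (2.65 * 1000) = 0.246038 m3
Vol gravel = 1104 / (2.70 * 1000) = 0.408889 m3
Total solid + water volume = 0.943101 m3
Air = (1 - 0.943101) * 100 = 5.69%

5.69


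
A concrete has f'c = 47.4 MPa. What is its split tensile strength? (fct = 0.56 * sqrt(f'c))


fct = 0.56 * sqrt(47.4)
= 0.56 * 6.885
= 3.855 MPa

3.855


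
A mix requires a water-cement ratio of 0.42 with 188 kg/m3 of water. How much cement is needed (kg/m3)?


Cement = water / (w/c)
= 188 / 0.42
= 447.6 kg/m3

447.6


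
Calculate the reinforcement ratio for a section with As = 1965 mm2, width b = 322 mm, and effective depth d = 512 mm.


rho = As / (b * d)
= 1965 / (322 * 512)
= 0.0119

0.0119


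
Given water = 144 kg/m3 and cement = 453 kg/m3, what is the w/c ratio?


w/c = water / cement
w/c = 144 / 453 = 0.318

0.318


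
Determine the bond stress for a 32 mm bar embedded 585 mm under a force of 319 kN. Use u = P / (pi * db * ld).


u = P / (pi * db * ld)
= 319 * 1000 / (pi * 32 * 585)
= 5.424 MPa

5.424


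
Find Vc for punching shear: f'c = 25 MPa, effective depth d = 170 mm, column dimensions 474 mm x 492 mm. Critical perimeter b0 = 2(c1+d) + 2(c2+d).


b0 = 2*(474 + 170) + 2*(492 + 170) = 2612 mm
Vc = 0.33 * sqrt(25) * 2612 * 170 / 1000
= 732.67 kN

732.67


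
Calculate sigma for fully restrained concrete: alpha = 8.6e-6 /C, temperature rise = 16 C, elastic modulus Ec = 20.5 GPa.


sigma = alpha * dT * Ec
= 8.6e-6 * 16 * 20.5 * 1000
= 2.821 MPa

2.821


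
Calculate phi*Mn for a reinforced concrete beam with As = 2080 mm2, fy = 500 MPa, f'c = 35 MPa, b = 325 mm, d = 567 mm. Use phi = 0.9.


a = As * fy / (0.85 * f'c * b)
= 2080 * 500 / (0.85 * 35 * 325)
= 107.563 mm
Mn = As * fy * (d - a/2) / 10^6
= 533.7472 kN-m
phi*Mn = 0.9 * 533.7472 = 480.37 kN-m

480.37


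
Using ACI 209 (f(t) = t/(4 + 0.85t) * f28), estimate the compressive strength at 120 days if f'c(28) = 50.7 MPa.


f(120) = 120 / (4 + 0.85 * 120) * 50.7
= 120 / 106.0 * 50.7
= 57.4 MPa

57.4


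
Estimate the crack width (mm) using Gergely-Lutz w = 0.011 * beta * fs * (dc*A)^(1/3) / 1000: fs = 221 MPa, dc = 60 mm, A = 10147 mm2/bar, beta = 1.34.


w = 0.011 * beta * fs * (dc * A)^(1/3) / 1000
= 0.011 * 1.34 * 221 * (60 * 10147)^(1/3) / 1000
= 0.276 mm

0.276


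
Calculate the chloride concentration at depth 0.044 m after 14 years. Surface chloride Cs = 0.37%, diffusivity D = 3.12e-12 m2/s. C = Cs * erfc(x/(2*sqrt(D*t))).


t_seconds = 14 * 365.25 * 24 * 3600 = 441806400.0 s
arg = 0.044 / (2 * sqrt(3.12e-12 * 441806400.0))
= 0.5926
erfc(0.5926) = 0.402
C = 0.37 * 0.402 = 0.1488%

0.1488


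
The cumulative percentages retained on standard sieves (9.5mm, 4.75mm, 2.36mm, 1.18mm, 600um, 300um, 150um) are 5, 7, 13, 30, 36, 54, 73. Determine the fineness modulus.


FM = sum(cumulative % retained) / 100
= 218 / 100
= 2.18

2.18


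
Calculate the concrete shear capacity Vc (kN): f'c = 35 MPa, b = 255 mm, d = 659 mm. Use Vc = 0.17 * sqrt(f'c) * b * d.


Vc = 0.17 * sqrt(35) * 255 * 659 / 1000
= 169.01 kN

169.01


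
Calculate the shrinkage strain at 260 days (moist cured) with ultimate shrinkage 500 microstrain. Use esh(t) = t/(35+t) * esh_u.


esh(260) = 260 / (35 + 260) * 500
= 260 / 295 * 500
= 440.7 microstrain

440.7


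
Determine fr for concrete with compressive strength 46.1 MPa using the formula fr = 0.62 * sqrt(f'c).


fr = 0.62 * sqrt(46.1)
= 4.21 MPa

4.21


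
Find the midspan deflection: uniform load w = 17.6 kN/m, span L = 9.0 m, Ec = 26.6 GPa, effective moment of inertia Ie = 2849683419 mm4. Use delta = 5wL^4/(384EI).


Convert: L = 9.0 m = 9000 mm, Ec = 26.6 GPa = 26600 MPa
delta = 5 * 17.6 * 9000^4 / (384 * 26600 * 2849683419)
= 19.84 mm

19.84


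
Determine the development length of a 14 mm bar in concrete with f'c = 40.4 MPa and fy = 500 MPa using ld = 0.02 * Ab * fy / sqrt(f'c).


Ab = pi * 14^2 / 4 = 153.938 mm2
ld = 0.02 * 153.938 * 500 / sqrt(40.4)
= 242.2 mm

242.2


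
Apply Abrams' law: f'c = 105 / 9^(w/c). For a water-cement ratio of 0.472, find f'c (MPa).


f'c = 105 / 9^0.472
= 105 / 2.821
= 37.22 MPa

37.22


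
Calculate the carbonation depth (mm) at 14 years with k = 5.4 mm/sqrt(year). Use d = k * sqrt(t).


depth = k * sqrt(t)
= 5.4 * sqrt(14)
= 20.2 mm

20.2


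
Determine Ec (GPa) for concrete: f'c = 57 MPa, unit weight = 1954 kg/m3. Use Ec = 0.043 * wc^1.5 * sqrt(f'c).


Ec = 0.043 * 1954^1.5 * sqrt(57) / 1000
= 28.04 GPa

28.04


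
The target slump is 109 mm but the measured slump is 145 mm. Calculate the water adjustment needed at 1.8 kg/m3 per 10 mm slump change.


Difference = 109 - 145 = -36 mm
Water adjustment = -36 * 1.8 / 10 = -6.5 kg/m3

-6.5


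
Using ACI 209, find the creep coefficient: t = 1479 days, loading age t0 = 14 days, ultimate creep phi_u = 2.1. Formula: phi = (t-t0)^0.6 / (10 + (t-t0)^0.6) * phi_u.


dt = 1479 - 14 = 1465
phi = 1465^0.6 / (10 + 1465^0.6) * 2.1
= 1.865

1.865


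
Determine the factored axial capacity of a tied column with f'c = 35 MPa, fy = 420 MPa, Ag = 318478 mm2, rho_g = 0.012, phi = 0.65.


Ast = rho * Ag = 0.012 * 318478 = 3821.736 mm2
phi*Pn = 0.65 * 0.80 * (0.85 * 35 * (318478 - 3821.736) + 420 * 3821.736) / 1000
= 5702.4 kN

5702.4


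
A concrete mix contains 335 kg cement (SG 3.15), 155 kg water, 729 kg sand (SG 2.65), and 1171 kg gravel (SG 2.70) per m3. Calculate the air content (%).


Vol cement = 335 / (3.15 * 1000) = 0.106349 m3
Vol water = 155 / 1000 = 0.155 m3
Vol sand = 729 / (2.65 * 1000) = 0.275094 m3
Vol gravel = 1171 / (2.70 * 1000) = 0.433704 m3
Total solid + water volume = 0.970147 m3
Air = (1 - 0.970147) * 100 = 2.99%

2.99


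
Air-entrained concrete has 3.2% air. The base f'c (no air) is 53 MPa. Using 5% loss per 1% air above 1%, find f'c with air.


Strength loss = (3.2 - 1) * 5 = 11.0%
f'c = 53 * (1 - 11.0/100)
= 47.17 MPa

47.17


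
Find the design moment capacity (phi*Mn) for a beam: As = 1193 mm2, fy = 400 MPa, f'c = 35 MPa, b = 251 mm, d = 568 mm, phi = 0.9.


a = As * fy / (0.85 * f'c * b)
= 1193 * 400 / (0.85 * 35 * 251)
= 63.9057 mm
Mn = As * fy * (d - a/2) / 10^6
= 255.8017 kN-m
phi*Mn = 0.9 * 255.8017 = 230.22 kN-m

230.22


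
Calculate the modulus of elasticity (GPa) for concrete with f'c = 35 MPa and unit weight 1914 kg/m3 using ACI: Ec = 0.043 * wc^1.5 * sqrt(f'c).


Ec = 0.043 * 1914^1.5 * sqrt(35) / 1000
= 21.3 GPa

21.3


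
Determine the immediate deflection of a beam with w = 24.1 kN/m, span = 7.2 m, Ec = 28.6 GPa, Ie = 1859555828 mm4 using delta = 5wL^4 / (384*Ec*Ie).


Convert: L = 7.2 m = 7200 mm, Ec = 28.6 GPa = 28600 MPa
delta = 5 * 24.1 * 7200^4 / (384 * 28600 * 1859555828)
= 15.86 mm

15.86


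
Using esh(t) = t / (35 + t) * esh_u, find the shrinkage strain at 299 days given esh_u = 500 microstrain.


esh(299) = 299 / (35 + 299) * 500
= 299 / 334 * 500
= 447.6 microstrain

447.6


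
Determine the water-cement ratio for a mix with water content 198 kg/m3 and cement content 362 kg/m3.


w/c = water / cement
w/c = 198 / 362 = 0.547

0.547


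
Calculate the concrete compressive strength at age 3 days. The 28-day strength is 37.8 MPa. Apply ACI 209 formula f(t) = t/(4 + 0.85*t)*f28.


f(3) = 3 / (4 + 0.85 * 3) * 37.8
= 3 / 6.55 * 37.8
= 17.31 MPa

17.31


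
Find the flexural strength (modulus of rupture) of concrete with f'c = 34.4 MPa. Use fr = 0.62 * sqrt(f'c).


fr = 0.62 * sqrt(34.4)
= 3.636 MPa

3.636


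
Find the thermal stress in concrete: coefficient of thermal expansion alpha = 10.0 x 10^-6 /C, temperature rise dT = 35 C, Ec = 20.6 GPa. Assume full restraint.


sigma = alpha * dT * Ec
= 10.0e-6 * 35 * 20.6 * 1000
= 7.21 MPa

7.21


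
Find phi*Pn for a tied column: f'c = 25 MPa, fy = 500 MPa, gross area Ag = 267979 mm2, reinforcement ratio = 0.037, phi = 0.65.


Ast = rho * Ag = 0.037 * 267979 = 9915.223 mm2
phi*Pn = 0.65 * 0.80 * (0.85 * 25 * (267979 - 9915.223) + 500 * 9915.223) / 1000
= 5429.56 kN

5429.56


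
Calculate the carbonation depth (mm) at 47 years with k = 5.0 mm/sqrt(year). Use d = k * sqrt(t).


depth = k * sqrt(t)
= 5.0 * sqrt(47)
= 34.28 mm

34.28


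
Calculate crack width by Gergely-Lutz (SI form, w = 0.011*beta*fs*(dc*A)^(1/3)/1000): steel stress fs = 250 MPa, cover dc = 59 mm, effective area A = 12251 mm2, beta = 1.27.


w = 0.011 * beta * fs * (dc * A)^(1/3) / 1000
= 0.011 * 1.27 * 250 * (59 * 12251)^(1/3) / 1000
= 0.313 mm

0.313


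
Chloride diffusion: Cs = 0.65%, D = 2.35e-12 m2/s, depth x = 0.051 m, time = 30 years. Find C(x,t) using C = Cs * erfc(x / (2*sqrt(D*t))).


t_seconds = 30 * 365.25 * 24 * 3600 = 946728000.0 s
arg = 0.051 / (2 * sqrt(2.35e-12 * 946728000.0))
= 0.5406
erfc(0.5406) = 0.4445
C = 0.65 * 0.4445 = 0.2889%

0.2889


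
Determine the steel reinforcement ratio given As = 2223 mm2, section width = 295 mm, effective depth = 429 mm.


rho = As / (b * d)
= 2223 / (295 * 429)
= 0.0176

0.0176


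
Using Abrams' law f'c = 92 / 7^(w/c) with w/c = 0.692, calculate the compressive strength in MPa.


f'c = 92 / 7^0.692
= 92 / 3.844
= 23.93 MPa

23.93


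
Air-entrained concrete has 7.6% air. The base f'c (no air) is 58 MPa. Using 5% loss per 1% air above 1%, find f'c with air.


Strength loss = (7.6 - 1) * 5 = 33.0%
f'c = 58 * (1 - 33.0/100)
= 38.86 MPa

38.86


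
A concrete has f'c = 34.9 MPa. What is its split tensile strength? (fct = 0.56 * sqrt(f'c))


fct = 0.56 * sqrt(34.9)
= 0.56 * 5.908
= 3.308 MPa

3.308


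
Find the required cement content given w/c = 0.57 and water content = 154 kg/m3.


Cement = water / (w/c)
= 154 / 0.57
= 270.2 kg/m3

270.2


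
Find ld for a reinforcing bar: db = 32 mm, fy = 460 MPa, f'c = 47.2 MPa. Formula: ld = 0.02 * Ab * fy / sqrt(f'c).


Ab = pi * 32^2 / 4 = 804.248 mm2
ld = 0.02 * 804.248 * 460 / sqrt(47.2)
= 1077.0 mm

1077.0


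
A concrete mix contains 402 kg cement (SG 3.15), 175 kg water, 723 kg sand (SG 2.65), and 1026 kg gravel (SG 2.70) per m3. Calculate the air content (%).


Vol cement = 402 / (3.15 * 1000) = 0.127619 m3
Vol water = 175 / 1000 = 0.175 m3
Vol sand = 723 / (2.65 * 1000) = 0.27283 m3
Vol gravel = 1026 / (2.70 * 1000) = 0.38 m3
Total solid + water volume = 0.955449 m3
Air = (1 - 0.955449) * 100 = 4.46%

4.46


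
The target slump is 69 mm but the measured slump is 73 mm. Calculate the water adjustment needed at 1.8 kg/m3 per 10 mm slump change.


Difference = 69 - 73 = -4 mm
Water adjustment = -4 * 1.8 / 10 = -0.7 kg/m3

-0.7


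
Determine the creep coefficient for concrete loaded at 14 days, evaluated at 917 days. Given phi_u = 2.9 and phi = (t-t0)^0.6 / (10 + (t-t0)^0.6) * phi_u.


dt = 917 - 14 = 903
phi = 903^0.6 / (10 + 903^0.6) * 2.9
= 2.482

2.482


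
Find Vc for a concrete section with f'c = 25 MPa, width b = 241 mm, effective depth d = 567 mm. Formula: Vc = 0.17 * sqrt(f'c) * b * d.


Vc = 0.17 * sqrt(25) * 241 * 567 / 1000
= 116.15 kN

116.15


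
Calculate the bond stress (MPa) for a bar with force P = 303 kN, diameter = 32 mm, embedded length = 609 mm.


u = P / (pi * db * ld)
= 303 * 1000 / (pi * 32 * 609)
= 4.949 MPa

4.949


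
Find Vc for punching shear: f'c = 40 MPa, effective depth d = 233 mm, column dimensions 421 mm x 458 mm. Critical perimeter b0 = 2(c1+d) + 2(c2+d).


b0 = 2*(421 + 233) + 2*(458 + 233) = 2690 mm
Vc = 0.33 * sqrt(40) * 2690 * 233 / 1000
= 1308.13 kN

1308.13


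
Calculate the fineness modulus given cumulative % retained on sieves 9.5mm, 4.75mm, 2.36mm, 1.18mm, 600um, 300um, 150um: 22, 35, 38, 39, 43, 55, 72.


FM = sum(cumulative % retained) / 100
= 304 / 100
= 3.04

3.04


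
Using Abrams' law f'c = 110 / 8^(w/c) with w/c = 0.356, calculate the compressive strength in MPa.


f'c = 110 / 8^0.356
= 110 / 2.097
= 52.47 MPa

52.47


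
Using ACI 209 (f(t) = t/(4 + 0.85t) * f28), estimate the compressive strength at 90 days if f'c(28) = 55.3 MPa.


f(90) = 90 / (4 + 0.85 * 90) * 55.3
= 90 / 80.5 * 55.3
= 61.83 MPa

61.83


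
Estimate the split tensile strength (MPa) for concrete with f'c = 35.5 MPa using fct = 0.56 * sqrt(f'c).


fct = 0.56 * sqrt(35.5)
= 0.56 * 5.958
= 3.337 MPa

3.337


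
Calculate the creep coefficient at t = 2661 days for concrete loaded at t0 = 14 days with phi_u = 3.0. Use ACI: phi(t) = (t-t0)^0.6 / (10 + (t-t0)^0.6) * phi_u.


dt = 2661 - 14 = 2647
phi = 2647^0.6 / (10 + 2647^0.6) * 3.0
= 2.756

2.756


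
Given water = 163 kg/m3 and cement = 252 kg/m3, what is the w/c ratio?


w/c = water / cement
w/c = 163 / 252 = 0.647

0.647


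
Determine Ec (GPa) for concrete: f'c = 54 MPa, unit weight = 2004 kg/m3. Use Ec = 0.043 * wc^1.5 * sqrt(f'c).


Ec = 0.043 * 2004^1.5 * sqrt(54) / 1000
= 28.35 GPa

28.35


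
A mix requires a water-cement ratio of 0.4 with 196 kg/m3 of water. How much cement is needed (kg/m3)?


Cement = water / (w/c)
= 196 / 0.4
= 490.0 kg/m3

490.0


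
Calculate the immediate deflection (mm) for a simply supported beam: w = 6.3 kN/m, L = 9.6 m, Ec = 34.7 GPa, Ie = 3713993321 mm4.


Convert: L = 9.6 m = 9600 mm, Ec = 34.7 GPa = 34700 MPa
delta = 5 * 6.3 * 9600^4 / (384 * 34700 * 3713993321)
= 5.41 mm

5.41


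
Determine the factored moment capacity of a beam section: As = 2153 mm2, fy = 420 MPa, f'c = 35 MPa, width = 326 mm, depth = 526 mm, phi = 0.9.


a = As * fy / (0.85 * f'c * b)
= 2153 * 420 / (0.85 * 35 * 326)
= 93.2371 mm
Mn = As * fy * (d - a/2) / 10^6
= 433.4855 kN-m
phi*Mn = 0.9 * 433.4855 = 390.14 kN-m

390.14


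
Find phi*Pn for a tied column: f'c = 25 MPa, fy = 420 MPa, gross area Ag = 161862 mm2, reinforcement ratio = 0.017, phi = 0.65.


Ast = rho * Ag = 0.017 * 161862 = 2751.654 mm2
phi*Pn = 0.65 * 0.80 * (0.85 * 25 * (161862 - 2751.654) + 420 * 2751.654) / 1000
= 2359.13 kN

2359.13


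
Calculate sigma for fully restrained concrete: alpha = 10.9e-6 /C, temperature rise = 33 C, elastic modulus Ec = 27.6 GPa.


sigma = alpha * dT * Ec
= 10.9e-6 * 33 * 27.6 * 1000
= 9.928 MPa

9.928


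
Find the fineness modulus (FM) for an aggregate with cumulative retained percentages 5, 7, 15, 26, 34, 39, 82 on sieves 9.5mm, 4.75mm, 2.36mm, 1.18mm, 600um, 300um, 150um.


FM = sum(cumulative % retained) / 100
= 208 / 100
= 2.08

2.08


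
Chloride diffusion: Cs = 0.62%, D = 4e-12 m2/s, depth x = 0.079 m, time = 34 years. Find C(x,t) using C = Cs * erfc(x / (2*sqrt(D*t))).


t_seconds = 34 * 365.25 * 24 * 3600 = 1072958400.0 s
arg = 0.079 / (2 * sqrt(4e-12 * 1072958400.0))
= 0.6029
erfc(0.6029) = 0.3938
C = 0.62 * 0.3938 = 0.2442%

0.2442


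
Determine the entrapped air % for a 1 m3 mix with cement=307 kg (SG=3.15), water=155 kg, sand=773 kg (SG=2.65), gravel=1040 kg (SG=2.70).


Vol cement = 307 / (3.15 * 1000) = 0.09746 m3
Vol water = 155 / 1000 = 0.155 m3
Vol sand = 773 / (2.65 * 1000) = 0.291698 m3
Vol gravel = 1040 / (2.70 * 1000) = 0.385185 m3
Total solid + water volume = 0.929344 m3
Air = (1 - 0.929344) * 100 = 7.07%

7.07


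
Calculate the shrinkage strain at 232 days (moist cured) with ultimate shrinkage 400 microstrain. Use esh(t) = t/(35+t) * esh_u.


esh(232) = 232 / (35 + 232) * 400
= 232 / 267 * 400
= 347.6 microstrain

347.6


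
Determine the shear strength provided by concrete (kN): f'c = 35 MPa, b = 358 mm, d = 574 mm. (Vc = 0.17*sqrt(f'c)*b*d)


Vc = 0.17 * sqrt(35) * 358 * 574 / 1000
= 206.67 kN

206.67


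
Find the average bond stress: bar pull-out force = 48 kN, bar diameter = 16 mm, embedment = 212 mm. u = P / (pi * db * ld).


u = P / (pi * db * ld)
= 48 * 1000 / (pi * 16 * 212)
= 4.504 MPa

4.504


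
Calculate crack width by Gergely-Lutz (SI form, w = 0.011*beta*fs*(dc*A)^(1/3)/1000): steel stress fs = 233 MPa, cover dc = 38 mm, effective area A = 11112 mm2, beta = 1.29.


w = 0.011 * beta * fs * (dc * A)^(1/3) / 1000
= 0.011 * 1.29 * 233 * (38 * 11112)^(1/3) / 1000
= 0.248 mm

0.248


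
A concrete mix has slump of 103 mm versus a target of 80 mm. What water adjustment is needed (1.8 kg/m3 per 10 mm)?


Difference = 80 - 103 = -23 mm
Water adjustment = -23 * 1.8 / 10 = -4.1 kg/m3

-4.1


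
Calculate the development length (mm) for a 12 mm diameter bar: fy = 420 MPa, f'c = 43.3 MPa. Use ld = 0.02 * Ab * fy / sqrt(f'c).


Ab = pi * 12^2 / 4 = 113.097 mm2
ld = 0.02 * 113.097 * 420 / sqrt(43.3)
= 144.4 mm

144.4


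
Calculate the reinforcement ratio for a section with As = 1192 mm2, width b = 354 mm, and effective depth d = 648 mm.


rho = As / (b * d)
= 1192 / (354 * 648)
= 0.0052

0.0052


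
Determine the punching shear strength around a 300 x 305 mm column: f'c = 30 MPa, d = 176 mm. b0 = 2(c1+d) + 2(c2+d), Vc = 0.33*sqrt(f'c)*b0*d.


b0 = 2*(300 + 176) + 2*(305 + 176) = 1914 mm
Vc = 0.33 * sqrt(30) * 1914 * 176 / 1000
= 608.88 kN

608.88


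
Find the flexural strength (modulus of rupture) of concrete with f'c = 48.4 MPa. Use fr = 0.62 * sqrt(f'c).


fr = 0.62 * sqrt(48.4)
= 4.313 MPa

4.313


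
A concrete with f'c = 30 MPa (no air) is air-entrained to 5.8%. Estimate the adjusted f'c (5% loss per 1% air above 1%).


Strength loss = (5.8 - 1) * 5 = 24.0%
f'c = 30 * (1 - 24.0/100)
= 22.8 MPa

22.8


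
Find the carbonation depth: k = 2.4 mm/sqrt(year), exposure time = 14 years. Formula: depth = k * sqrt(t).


depth = k * sqrt(t)
= 2.4 * sqrt(14)
= 8.98 mm

8.98


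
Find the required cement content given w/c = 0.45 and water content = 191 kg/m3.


Cement = water / (w/c)
= 191 / 0.45
= 424.4 kg/m3

424.4


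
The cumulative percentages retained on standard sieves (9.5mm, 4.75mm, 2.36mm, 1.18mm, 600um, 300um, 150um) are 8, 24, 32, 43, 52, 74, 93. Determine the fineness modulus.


FM = sum(cumulative % retained) / 100
= 326 / 100
= 3.26

3.26


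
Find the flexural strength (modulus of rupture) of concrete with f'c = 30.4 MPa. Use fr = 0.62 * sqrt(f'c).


fr = 0.62 * sqrt(30.4)
= 3.418 MPa

3.418


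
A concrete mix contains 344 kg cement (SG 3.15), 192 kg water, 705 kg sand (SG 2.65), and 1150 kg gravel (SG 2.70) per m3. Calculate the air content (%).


Vol cement = 344 / (3.15 * 1000) = 0.109206 m3
Vol water = 192 / 1000 = 0.192 m3
Vol sand = 705 / (2.65 * 1000) = 0.266038 m3
Vol gravel = 1150 / (2.70 * 1000) = 0.425926 m3
Total solid + water volume = 0.99317 m3
Air = (1 - 0.99317) * 100 = 0.68%

0.68


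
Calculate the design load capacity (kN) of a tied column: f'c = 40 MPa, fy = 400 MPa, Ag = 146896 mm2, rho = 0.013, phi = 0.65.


Ast = rho * Ag = 0.013 * 146896 = 1909.648 mm2
phi*Pn = 0.65 * 0.80 * (0.85 * 40 * (146896 - 1909.648) + 400 * 1909.648) / 1000
= 2960.57 kN

2960.57


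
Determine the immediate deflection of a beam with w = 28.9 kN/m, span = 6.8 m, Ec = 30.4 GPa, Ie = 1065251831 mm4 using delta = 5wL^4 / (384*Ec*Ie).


Convert: L = 6.8 m = 6800 mm, Ec = 30.4 GPa = 30400 MPa
delta = 5 * 28.9 * 6800^4 / (384 * 30400 * 1065251831)
= 24.85 mm

24.85


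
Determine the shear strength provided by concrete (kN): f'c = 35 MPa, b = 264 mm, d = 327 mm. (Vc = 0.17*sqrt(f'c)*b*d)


Vc = 0.17 * sqrt(35) * 264 * 327 / 1000
= 86.82 kN

86.82


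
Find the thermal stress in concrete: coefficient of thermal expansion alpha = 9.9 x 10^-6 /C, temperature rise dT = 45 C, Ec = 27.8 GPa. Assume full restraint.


sigma = alpha * dT * Ec
= 9.9e-6 * 45 * 27.8 * 1000
= 12.385 MPa

12.385


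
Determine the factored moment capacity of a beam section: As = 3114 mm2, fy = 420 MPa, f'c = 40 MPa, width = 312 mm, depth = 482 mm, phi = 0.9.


a = As * fy / (0.85 * f'c * b)
= 3114 * 420 / (0.85 * 40 * 312)
= 123.2919 mm
Mn = As * fy * (d - a/2) / 10^6
= 549.7727 kN-m
phi*Mn = 0.9 * 549.7727 = 494.8 kN-m

494.8


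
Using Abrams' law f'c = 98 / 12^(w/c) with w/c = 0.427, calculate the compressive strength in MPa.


f'c = 98 / 12^0.427
= 98 / 2.889
= 33.92 MPa

33.92


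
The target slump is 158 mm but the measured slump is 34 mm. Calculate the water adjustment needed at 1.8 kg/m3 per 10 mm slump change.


Difference = 158 - 34 = 124 mm
Water adjustment = 124 * 1.8 / 10 = 22.3 kg/m3

22.3


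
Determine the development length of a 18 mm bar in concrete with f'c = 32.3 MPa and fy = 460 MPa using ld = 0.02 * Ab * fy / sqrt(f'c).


Ab = pi * 18^2 / 4 = 254.469 mm2
ld = 0.02 * 254.469 * 460 / sqrt(32.3)
= 411.9 mm

411.9


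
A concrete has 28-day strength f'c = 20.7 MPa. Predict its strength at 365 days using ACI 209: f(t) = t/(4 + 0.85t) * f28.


f(365) = 365 / (4 + 0.85 * 365) * 20.7
= 365 / 314.25 * 20.7
= 24.04 MPa

24.04


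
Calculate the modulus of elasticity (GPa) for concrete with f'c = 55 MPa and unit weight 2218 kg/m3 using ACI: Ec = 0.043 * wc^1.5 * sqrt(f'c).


Ec = 0.043 * 2218^1.5 * sqrt(55) / 1000
= 33.31 GPa

33.31


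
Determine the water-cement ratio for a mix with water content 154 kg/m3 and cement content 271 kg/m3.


w/c = water / cement
w/c = 154 / 271 = 0.568

0.568


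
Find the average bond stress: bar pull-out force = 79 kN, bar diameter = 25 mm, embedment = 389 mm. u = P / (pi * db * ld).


u = P / (pi * db * ld)
= 79 * 1000 / (pi * 25 * 389)
= 2.586 MPa

2.586


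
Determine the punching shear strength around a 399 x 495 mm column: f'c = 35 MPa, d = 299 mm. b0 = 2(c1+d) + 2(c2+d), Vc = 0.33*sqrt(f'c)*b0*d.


b0 = 2*(399 + 299) + 2*(495 + 299) = 2984 mm
Vc = 0.33 * sqrt(35) * 2984 * 299 / 1000
= 1741.88 kN

1741.88


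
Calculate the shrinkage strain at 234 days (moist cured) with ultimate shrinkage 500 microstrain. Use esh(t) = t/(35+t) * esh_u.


esh(234) = 234 / (35 + 234) * 500
= 234 / 269 * 500
= 434.9 microstrain

434.9


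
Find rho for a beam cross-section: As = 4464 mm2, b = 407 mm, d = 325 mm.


rho = As / (b * d)
= 4464 / (407 * 325)
= 0.0337

0.0337


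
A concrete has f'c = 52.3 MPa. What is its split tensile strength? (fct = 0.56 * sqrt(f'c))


fct = 0.56 * sqrt(52.3)
= 0.56 * 7.232
= 4.05 MPa

4.05


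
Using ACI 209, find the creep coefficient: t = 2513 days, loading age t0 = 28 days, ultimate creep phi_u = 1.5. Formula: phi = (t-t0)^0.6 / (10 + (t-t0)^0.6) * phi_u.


dt = 2513 - 28 = 2485
phi = 2485^0.6 / (10 + 2485^0.6) * 1.5
= 1.374

1.374


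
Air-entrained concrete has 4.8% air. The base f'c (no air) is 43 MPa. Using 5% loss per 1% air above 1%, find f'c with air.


Strength loss = (4.8 - 1) * 5 = 19.0%
f'c = 43 * (1 - 19.0/100)
= 34.83 MPa

34.83


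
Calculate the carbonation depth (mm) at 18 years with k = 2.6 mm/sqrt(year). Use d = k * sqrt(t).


depth = k * sqrt(t)
= 2.6 * sqrt(18)
= 11.03 mm

11.03


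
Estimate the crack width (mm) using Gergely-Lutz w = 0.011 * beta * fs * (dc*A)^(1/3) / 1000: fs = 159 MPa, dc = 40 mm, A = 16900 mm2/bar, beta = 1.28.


w = 0.011 * beta * fs * (dc * A)^(1/3) / 1000
= 0.011 * 1.28 * 159 * (40 * 16900)^(1/3) / 1000
= 0.196 mm

0.196


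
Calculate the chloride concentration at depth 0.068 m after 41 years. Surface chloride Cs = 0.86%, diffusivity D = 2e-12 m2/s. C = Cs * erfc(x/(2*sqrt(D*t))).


t_seconds = 41 * 365.25 * 24 * 3600 = 1293861600.0 s
arg = 0.068 / (2 * sqrt(2e-12 * 1293861600.0))
= 0.6684
erfc(0.6684) = 0.3445
C = 0.86 * 0.3445 = 0.2963%

0.2963


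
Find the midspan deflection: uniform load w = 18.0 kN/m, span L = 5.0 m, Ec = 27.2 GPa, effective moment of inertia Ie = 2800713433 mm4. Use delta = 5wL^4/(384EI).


Convert: L = 5.0 m = 5000 mm, Ec = 27.2 GPa = 27200 MPa
delta = 5 * 18.0 * 5000^4 / (384 * 27200 * 2800713433)
= 1.92 mm

1.92


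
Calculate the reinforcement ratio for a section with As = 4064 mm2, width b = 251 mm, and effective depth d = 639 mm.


rho = As / (b * d)
= 4064 / (251 * 639)
= 0.0253

0.0253


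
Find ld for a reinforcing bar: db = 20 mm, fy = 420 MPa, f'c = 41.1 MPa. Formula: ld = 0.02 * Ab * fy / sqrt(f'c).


Ab = pi * 20^2 / 4 = 314.159 mm2
ld = 0.02 * 314.159 * 420 / sqrt(41.1)
= 411.6 mm

411.6


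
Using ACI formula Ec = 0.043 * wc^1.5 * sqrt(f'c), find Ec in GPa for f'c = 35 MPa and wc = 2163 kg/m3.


Ec = 0.043 * 2163^1.5 * sqrt(35) / 1000
= 25.59 GPa

25.59


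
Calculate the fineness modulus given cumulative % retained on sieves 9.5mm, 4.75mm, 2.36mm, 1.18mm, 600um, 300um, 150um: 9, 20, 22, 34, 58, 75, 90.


FM = sum(cumulative % retained) / 100
= 308 / 100
= 3.08

3.08


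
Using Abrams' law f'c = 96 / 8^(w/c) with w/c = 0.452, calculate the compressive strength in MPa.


f'c = 96 / 8^0.452
= 96 / 2.56
= 37.5 MPa

37.5


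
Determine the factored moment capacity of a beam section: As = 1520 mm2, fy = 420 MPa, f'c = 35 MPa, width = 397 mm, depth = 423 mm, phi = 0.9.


a = As * fy / (0.85 * f'c * b)
= 1520 * 420 / (0.85 * 35 * 397)
= 54.0525 mm
Mn = As * fy * (d - a/2) / 10^6
= 252.7897 kN-m
phi*Mn = 0.9 * 252.7897 = 227.51 kN-m

227.51


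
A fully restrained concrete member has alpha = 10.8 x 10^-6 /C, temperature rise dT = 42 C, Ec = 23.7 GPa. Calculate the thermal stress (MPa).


sigma = alpha * dT * Ec
= 10.8e-6 * 42 * 23.7 * 1000
= 10.75 MPa

10.75


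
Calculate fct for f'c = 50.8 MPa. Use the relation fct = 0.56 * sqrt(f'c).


fct = 0.56 * sqrt(50.8)
= 0.56 * 7.127
= 3.991 MPa

3.991


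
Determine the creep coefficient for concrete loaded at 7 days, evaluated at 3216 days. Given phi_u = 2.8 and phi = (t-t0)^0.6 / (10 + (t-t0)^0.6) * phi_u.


dt = 3216 - 7 = 3209
phi = 3209^0.6 / (10 + 3209^0.6) * 2.8
= 2.596

2.596


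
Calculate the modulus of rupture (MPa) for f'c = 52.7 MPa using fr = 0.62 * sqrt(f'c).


fr = 0.62 * sqrt(52.7)
= 4.501 MPa

4.501


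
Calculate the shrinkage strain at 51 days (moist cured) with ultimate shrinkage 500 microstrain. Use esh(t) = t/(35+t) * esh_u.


esh(51) = 51 / (35 + 51) * 500
= 51 / 86 * 500
= 296.5 microstrain

296.5


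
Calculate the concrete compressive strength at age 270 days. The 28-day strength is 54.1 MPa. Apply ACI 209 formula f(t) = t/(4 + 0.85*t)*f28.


f(270) = 270 / (4 + 0.85 * 270) * 54.1
= 270 / 233.5 * 54.1
= 62.56 MPa

62.56


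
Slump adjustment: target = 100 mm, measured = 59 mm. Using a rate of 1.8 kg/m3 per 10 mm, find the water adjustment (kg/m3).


Difference = 100 - 59 = 41 mm
Water adjustment = 41 * 1.8 / 10 = 7.4 kg/m3

7.4


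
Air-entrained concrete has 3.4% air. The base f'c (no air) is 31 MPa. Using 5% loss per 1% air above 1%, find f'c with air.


Strength loss = (3.4 - 1) * 5 = 12.0%
f'c = 31 * (1 - 12.0/100)
= 27.28 MPa

27.28


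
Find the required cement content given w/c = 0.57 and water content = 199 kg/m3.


Cement = water / (w/c)
= 199 / 0.57
= 349.1 kg/m3

349.1


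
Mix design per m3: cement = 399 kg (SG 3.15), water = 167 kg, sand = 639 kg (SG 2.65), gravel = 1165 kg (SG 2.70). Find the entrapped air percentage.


Vol cement = 399 / (3.15 * 1000) = 0.126667 m3
Vol water = 167 / 1000 = 0.167 m3
Vol sand = 639 / (2.65 * 1000) = 0.241132 m3
Vol gravel = 1165 / (2.70 * 1000) = 0.431481 m3
Total solid + water volume = 0.96628 m3
Air = (1 - 0.96628) * 100 = 3.37%

3.37


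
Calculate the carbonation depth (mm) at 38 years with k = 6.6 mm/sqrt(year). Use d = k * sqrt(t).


depth = k * sqrt(t)
= 6.6 * sqrt(38)
= 40.69 mm

40.69


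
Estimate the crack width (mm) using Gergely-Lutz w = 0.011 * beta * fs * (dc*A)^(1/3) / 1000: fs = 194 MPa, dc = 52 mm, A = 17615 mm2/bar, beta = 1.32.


w = 0.011 * beta * fs * (dc * A)^(1/3) / 1000
= 0.011 * 1.32 * 194 * (52 * 17615)^(1/3) / 1000
= 0.274 mm

0.274


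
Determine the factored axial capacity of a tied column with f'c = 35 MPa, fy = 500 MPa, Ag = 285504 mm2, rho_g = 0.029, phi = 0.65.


Ast = rho * Ag = 0.029 * 285504 = 8279.616 mm2
phi*Pn = 0.65 * 0.80 * (0.85 * 35 * (285504 - 8279.616) + 500 * 8279.616) / 1000
= 6441.36 kN

6441.36


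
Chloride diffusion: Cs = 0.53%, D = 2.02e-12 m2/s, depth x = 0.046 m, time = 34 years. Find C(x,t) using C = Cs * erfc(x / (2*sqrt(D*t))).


t_seconds = 34 * 365.25 * 24 * 3600 = 1072958400.0 s
arg = 0.046 / (2 * sqrt(2.02e-12 * 1072958400.0))
= 0.494
erfc(0.494) = 0.4848
C = 0.53 * 0.4848 = 0.2569%

0.2569


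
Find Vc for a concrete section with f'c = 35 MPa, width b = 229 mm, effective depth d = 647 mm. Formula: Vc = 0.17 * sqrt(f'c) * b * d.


Vc = 0.17 * sqrt(35) * 229 * 647 / 1000
= 149.01 kN

149.01


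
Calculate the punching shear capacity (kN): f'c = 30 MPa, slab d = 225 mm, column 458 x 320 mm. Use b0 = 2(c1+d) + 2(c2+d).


b0 = 2*(458 + 225) + 2*(320 + 225) = 2456 mm
Vc = 0.33 * sqrt(30) * 2456 * 225 / 1000
= 998.82 kN

998.82


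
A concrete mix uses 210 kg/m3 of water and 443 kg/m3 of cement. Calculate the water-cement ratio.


w/c = water / cement
w/c = 210 / 443 = 0.474

0.474


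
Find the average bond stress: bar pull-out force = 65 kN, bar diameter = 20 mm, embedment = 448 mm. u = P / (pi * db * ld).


u = P / (pi * db * ld)
= 65 * 1000 / (pi * 20 * 448)
= 2.309 MPa

2.309


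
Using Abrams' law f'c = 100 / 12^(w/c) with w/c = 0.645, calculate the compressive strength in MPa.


f'c = 100 / 12^0.645
= 100 / 4.967
= 20.13 MPa

20.13


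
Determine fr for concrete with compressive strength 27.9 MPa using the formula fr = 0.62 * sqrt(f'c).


fr = 0.62 * sqrt(27.9)
= 3.275 MPa

3.275


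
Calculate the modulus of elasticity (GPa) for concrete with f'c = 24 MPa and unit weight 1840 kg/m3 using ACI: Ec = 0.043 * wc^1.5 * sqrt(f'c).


Ec = 0.043 * 1840^1.5 * sqrt(24) / 1000
= 16.63 GPa

16.63


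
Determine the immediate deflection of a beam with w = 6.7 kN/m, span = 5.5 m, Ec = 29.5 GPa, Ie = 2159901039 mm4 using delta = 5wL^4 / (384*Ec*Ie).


Convert: L = 5.5 m = 5500 mm, Ec = 29.5 GPa = 29500 MPa
delta = 5 * 6.7 * 5500^4 / (384 * 29500 * 2159901039)
= 1.25 mm

1.25


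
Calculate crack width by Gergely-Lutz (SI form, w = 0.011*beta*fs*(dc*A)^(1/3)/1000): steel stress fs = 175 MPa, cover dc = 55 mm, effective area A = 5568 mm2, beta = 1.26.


w = 0.011 * beta * fs * (dc * A)^(1/3) / 1000
= 0.011 * 1.26 * 175 * (55 * 5568)^(1/3) / 1000
= 0.163 mm

0.163


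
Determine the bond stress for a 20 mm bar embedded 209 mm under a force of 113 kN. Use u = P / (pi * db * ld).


u = P / (pi * db * ld)
= 113 * 1000 / (pi * 20 * 209)
= 8.605 MPa

8.605


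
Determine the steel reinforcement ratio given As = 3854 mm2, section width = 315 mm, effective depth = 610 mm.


rho = As / (b * d)
= 3854 / (315 * 610)
= 0.0201

0.0201


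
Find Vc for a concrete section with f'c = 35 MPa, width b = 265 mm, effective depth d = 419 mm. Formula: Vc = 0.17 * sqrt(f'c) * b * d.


Vc = 0.17 * sqrt(35) * 265 * 419 / 1000
= 111.67 kN

111.67


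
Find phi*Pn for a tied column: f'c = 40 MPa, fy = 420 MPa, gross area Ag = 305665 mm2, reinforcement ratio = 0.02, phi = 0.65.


Ast = rho * Ag = 0.02 * 305665 = 6113.3 mm2
phi*Pn = 0.65 * 0.80 * (0.85 * 40 * (305665 - 6113.3) + 420 * 6113.3) / 1000
= 6631.22 kN

6631.22


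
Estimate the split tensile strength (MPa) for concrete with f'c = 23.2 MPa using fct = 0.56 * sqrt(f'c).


fct = 0.56 * sqrt(23.2)
= 0.56 * 4.817
= 2.697 MPa

2.697


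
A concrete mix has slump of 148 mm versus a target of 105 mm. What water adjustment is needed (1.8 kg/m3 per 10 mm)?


Difference = 105 - 148 = -43 mm
Water adjustment = -43 * 1.8 / 10 = -7.7 kg/m3

-7.7


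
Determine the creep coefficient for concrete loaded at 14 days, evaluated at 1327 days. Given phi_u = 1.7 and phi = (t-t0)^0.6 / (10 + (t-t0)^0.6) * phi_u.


dt = 1327 - 14 = 1313
phi = 1313^0.6 / (10 + 1313^0.6) * 1.7
= 1.498

1.498


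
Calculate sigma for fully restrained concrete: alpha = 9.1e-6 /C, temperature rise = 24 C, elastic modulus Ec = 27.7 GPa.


sigma = alpha * dT * Ec
= 9.1e-6 * 24 * 27.7 * 1000
= 6.05 MPa

6.05


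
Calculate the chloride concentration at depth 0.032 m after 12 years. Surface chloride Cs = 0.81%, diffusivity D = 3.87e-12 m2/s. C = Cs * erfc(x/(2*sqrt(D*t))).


t_seconds = 12 * 365.25 * 24 * 3600 = 378691200.0 s
arg = 0.032 / (2 * sqrt(3.87e-12 * 378691200.0))
= 0.4179
erfc(0.4179) = 0.5545
C = 0.81 * 0.5545 = 0.4491%

0.4491


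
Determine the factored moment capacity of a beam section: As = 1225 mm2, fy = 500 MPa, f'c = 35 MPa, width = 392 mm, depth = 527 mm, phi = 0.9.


a = As * fy / (0.85 * f'c * b)
= 1225 * 500 / (0.85 * 35 * 392)
= 52.521 mm
Mn = As * fy * (d - a/2) / 10^6
= 306.7029 kN-m
phi*Mn = 0.9 * 306.7029 = 276.03 kN-m

276.03


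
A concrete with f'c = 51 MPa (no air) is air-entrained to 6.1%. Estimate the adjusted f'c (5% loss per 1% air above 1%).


Strength loss = (6.1 - 1) * 5 = 25.5%
f'c = 51 * (1 - 25.5/100)
= 37.99 MPa

37.99


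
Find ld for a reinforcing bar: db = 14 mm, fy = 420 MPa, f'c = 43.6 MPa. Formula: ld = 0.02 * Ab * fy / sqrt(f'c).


Ab = pi * 14^2 / 4 = 153.938 mm2
ld = 0.02 * 153.938 * 420 / sqrt(43.6)
= 195.8 mm

195.8


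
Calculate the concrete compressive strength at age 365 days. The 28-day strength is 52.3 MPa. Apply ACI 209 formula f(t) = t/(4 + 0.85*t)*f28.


f(365) = 365 / (4 + 0.85 * 365) * 52.3
= 365 / 314.25 * 52.3
= 60.75 MPa

60.75
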